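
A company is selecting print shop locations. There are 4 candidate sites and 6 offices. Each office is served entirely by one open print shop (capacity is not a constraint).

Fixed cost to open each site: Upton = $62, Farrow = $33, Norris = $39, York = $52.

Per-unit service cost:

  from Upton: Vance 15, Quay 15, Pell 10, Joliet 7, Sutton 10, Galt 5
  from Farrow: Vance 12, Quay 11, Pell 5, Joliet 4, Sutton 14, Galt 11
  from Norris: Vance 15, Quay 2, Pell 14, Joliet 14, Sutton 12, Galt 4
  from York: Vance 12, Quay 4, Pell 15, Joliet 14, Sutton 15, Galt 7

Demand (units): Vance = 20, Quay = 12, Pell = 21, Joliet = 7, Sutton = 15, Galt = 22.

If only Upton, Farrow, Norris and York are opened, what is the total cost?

Total cost: 821

Each office is assigned to its cheapest site among the open ones.
{Upton, Farrow, Norris, York}: Vance→Farrow 12·20=240, Quay→Norris 2·12=24, Pell→Farrow 5·21=105, Joliet→Farrow 4·7=28, Sutton→Upton 10·15=150, Galt→Norris 4·22=88. Service 635; fixed 186; total 821.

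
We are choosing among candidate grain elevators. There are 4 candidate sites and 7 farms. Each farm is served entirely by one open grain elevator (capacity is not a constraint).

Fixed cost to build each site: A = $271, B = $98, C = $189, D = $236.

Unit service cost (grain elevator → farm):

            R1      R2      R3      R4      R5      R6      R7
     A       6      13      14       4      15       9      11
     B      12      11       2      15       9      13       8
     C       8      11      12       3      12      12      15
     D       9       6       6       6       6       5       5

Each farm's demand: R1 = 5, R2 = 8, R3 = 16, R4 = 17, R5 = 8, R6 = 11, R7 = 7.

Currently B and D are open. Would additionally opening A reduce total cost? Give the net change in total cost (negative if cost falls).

No — net change +222 (cost rises by 222).

Current service cost with {B, D}: 365.
Adding A: each farm re-picks its cheapest; new service cost 316, saving 49.
Extra fixed cost: 271. Net change = 271 − 49 = 222.
(Totals: 699 → 921.)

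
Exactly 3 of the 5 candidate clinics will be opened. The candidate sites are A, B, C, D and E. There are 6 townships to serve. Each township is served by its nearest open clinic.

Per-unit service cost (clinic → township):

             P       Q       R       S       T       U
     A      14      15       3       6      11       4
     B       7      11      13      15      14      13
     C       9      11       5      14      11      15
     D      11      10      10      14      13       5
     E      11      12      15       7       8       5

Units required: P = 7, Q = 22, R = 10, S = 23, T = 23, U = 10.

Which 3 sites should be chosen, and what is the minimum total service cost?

With exactly 3 open, each township uses its cheapest among the chosen.
{A, B, E}: P→B 7·7=49, Q→B 11·22=242, R→A 3·10=30, S→A 6·23=138, T→E 8·23=184, U→A 4·10=40. Service cost 683.
{A, D, E}: service cost 689
{A, C, E}: service cost 697
Among all 10 size-3 choices, {A, B, E} is lowest.

Choose A, B and E; total service cost 683.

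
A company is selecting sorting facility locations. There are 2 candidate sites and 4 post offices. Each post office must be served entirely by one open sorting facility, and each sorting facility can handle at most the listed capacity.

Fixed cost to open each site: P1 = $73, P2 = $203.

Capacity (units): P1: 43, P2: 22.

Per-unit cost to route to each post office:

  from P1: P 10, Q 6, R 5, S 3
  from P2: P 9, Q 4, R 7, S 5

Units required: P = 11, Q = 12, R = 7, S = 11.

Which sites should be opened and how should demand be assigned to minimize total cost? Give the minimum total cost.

Minimum total cost: 323

Open {P1}: P→P1 10·11=110, Q→P1 6·12=72, R→P1 5·7=35, S→P1 3·11=33.
Loads: P1 carries 41/43. Service 250; fixed 73; total 323.
Next best feasible plan costs 502.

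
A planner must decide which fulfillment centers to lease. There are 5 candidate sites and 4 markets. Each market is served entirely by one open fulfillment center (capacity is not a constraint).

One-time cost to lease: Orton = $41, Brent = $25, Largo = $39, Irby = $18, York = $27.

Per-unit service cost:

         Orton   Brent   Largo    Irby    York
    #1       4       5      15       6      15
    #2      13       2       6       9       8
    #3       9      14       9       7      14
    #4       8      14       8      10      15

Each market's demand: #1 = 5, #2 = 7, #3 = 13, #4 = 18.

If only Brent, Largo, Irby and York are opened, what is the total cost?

Total cost: 383

Each market is assigned to its cheapest site among the open ones.
{Brent, Largo, Irby, York}: #1→Brent 5·5=25, #2→Brent 2·7=14, #3→Irby 7·13=91, #4→Largo 8·18=144. Service 274; fixed 109; total 383.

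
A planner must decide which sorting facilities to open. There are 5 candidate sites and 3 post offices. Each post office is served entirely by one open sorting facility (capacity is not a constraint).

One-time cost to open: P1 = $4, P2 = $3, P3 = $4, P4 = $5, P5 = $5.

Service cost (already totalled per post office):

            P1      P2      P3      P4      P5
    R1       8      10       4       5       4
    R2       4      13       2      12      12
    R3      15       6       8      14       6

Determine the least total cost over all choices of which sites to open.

Minimum total cost: 18

For any fixed open set, each post office goes to its cheapest open site; total = fixed + service.
{P3}: R1→P3 4, R2→P3 2, R3→P3 8. Service 14; fixed 4; total 18.
{P2, P3}: service 12 + fixed 7 = 19
{P3, P5}: R1→P3 4, R2→P3 2, R3→P5 6. Service 12; fixed 9; total 21.
{P1, P2, P3, P4, P5}: service 12 + fixed 21 = 33
No other subset beats 18.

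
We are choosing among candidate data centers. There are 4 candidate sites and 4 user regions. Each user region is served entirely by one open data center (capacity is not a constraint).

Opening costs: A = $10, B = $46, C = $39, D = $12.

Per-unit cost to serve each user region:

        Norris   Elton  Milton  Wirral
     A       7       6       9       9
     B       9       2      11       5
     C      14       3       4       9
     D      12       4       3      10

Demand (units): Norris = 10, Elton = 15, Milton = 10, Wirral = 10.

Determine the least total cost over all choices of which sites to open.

Minimum total cost: 248

For any fixed open set, each user region goes to its cheapest open site; total = fixed + service.
{A, B, D}: Norris→A 7·10=70, Elton→B 2·15=30, Milton→D 3·10=30, Wirral→B 5·10=50. Service 180; fixed 68; total 248.
{B, D}: service 200 + fixed 58 = 258
{A, D}: Norris→A 7·10=70, Elton→D 4·15=60, Milton→D 3·10=30, Wirral→A 9·10=90. Service 250; fixed 22; total 272.
{A, B, C, D}: service 180 + fixed 107 = 287
No other subset beats 248.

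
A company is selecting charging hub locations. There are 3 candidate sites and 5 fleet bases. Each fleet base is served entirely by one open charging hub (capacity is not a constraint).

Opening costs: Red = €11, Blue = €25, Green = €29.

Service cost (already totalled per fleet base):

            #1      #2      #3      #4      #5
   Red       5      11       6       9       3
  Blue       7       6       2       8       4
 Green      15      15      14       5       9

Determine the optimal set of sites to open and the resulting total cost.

Open Red only; minimum total cost 45.

For any fixed open set, each fleet base goes to its cheapest open site; total = fixed + service.
{Red}: #1→Red 5, #2→Red 11, #3→Red 6, #4→Red 9, #5→Red 3. Service 34; fixed 11; total 45.
{Blue}: service 27 + fixed 25 = 52
{Red, Blue}: service 24 + fixed 36 = 60
{Red, Blue, Green}: #1→Red 5, #2→Blue 6, #3→Blue 2, #4→Green 5, #5→Red 3. Service 21; fixed 65; total 86.
No other subset beats 45.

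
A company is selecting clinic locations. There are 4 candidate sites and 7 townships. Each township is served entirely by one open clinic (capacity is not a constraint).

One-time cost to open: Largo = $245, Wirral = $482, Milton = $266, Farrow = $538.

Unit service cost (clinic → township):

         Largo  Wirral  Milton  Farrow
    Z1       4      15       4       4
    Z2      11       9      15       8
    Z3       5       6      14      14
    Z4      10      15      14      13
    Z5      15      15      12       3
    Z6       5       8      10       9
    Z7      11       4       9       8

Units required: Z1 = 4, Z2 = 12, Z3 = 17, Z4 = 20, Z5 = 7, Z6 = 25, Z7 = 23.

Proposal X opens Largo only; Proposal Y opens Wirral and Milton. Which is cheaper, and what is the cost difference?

Proposal X: {Largo}: Z1→Largo 4·4=16, Z2→Largo 11·12=132, Z3→Largo 5·17=85, Z4→Largo 10·20=200, Z5→Largo 15·7=105, Z6→Largo 5·25=125, Z7→Largo 11·23=253. Service 916; fixed 245; total 1161.
Proposal Y: {Wirral, Milton}: Z1→Milton 4·4=16, Z2→Wirral 9·12=108, Z3→Wirral 6·17=102, Z4→Milton 14·20=280, Z5→Milton 12·7=84, Z6→Wirral 8·25=200, Z7→Wirral 4·23=92. Service 882; fixed 748; total 1630.
Difference: |1161 − 1630| = 469.

Proposal X is cheaper by 469.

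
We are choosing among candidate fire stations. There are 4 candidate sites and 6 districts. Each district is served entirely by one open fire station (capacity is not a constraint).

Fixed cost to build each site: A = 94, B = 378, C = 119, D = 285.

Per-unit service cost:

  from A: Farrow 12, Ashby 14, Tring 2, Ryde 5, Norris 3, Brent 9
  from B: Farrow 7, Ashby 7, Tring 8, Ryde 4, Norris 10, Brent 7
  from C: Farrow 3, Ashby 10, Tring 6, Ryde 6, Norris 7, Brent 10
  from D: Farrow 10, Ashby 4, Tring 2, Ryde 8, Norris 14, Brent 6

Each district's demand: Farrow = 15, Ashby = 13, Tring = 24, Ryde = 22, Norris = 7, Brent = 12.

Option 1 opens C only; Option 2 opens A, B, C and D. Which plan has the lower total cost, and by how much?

Option 1: {C}: Farrow→C 3·15=45, Ashby→C 10·13=130, Tring→C 6·24=144, Ryde→C 6·22=132, Norris→C 7·7=49, Brent→C 10·12=120. Service 620; fixed 119; total 739.
Option 2: {A, B, C, D}: Farrow→C 3·15=45, Ashby→D 4·13=52, Tring→A 2·24=48, Ryde→B 4·22=88, Norris→A 3·7=21, Brent→D 6·12=72. Service 326; fixed 876; total 1202.
Difference: |739 − 1202| = 463.

Option 1 is cheaper by 463.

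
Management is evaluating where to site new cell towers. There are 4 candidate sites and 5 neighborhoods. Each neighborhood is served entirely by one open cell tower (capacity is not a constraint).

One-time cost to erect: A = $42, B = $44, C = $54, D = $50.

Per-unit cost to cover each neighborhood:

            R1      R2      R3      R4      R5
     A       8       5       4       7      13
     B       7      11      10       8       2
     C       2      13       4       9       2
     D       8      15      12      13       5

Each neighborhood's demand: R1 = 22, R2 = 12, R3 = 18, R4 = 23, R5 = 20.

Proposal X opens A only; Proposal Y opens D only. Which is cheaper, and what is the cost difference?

Proposal X: {A}: R1→A 8·22=176, R2→A 5·12=60, R3→A 4·18=72, R4→A 7·23=161, R5→A 13·20=260. Service 729; fixed 42; total 771.
Proposal Y: {D}: R1→D 8·22=176, R2→D 15·12=180, R3→D 12·18=216, R4→D 13·23=299, R5→D 5·20=100. Service 971; fixed 50; total 1021.
Difference: |771 − 1021| = 250.

Proposal X is cheaper by 250.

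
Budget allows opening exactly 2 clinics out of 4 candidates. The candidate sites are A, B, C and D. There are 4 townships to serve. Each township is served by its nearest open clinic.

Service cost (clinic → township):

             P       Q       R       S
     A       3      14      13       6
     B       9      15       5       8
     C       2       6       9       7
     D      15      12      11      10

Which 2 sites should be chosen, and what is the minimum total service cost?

Choose B and C; total service cost 20.

With exactly 2 open, each township uses its cheapest among the chosen.
{B, C}: P→C 2, Q→C 6, R→B 5, S→C 7. Service cost 20.
{A, C}: service cost 23
{C, D}: service cost 24
Among all 6 size-2 choices, {B, C} is lowest.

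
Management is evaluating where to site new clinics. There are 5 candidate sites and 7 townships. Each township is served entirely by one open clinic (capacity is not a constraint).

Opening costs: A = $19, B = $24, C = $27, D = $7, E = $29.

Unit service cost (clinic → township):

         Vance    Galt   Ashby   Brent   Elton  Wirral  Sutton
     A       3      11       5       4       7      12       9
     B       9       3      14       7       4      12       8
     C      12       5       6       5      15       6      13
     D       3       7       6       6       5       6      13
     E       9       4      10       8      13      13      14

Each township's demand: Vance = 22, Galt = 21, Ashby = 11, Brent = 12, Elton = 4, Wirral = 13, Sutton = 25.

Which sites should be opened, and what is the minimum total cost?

For any fixed open set, each township goes to its cheapest open site; total = fixed + service.
{A, B, D}: Vance→A 3·22=66, Galt→B 3·21=63, Ashby→A 5·11=55, Brent→A 4·12=48, Elton→B 4·4=16, Wirral→D 6·13=78, Sutton→B 8·25=200. Service 526; fixed 50; total 576.
{B, D}: service 561 + fixed 31 = 592
{A, B, C}: service 526 + fixed 70 = 596
{A, B, C, D, E}: Vance→A 3·22=66, Galt→B 3·21=63, Ashby→A 5·11=55, Brent→A 4·12=48, Elton→B 4·4=16, Wirral→C 6·13=78, Sutton→B 8·25=200. Service 526; fixed 106; total 632.
No other subset beats 576.

Open A, B and D; minimum total cost 576.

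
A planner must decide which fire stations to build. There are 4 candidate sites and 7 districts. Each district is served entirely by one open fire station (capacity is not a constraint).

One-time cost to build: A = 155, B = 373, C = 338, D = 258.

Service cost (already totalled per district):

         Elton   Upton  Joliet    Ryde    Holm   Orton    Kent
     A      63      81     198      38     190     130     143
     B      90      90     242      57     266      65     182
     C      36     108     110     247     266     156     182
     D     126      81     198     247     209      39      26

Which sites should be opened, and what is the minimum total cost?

For any fixed open set, each district goes to its cheapest open site; total = fixed + service.
{A}: Elton→A 63, Upton→A 81, Joliet→A 198, Ryde→A 38, Holm→A 190, Orton→A 130, Kent→A 143. Service 843; fixed 155; total 998.
{A, D}: service 635 + fixed 413 = 1048
{D}: Elton→D 126, Upton→D 81, Joliet→D 198, Ryde→D 247, Holm→D 209, Orton→D 39, Kent→D 26. Service 926; fixed 258; total 1184.
{A, B, C, D}: service 520 + fixed 1124 = 1644
No other subset beats 998.

Open A only; minimum total cost 998.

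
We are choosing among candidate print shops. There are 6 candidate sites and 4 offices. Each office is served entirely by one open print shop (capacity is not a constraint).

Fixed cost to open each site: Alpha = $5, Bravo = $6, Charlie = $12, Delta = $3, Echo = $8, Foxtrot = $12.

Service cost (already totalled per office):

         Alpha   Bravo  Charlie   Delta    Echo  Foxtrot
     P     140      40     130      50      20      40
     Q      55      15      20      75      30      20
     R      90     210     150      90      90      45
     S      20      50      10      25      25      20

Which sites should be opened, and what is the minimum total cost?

For any fixed open set, each office goes to its cheapest open site; total = fixed + service.
{Echo, Foxtrot}: P→Echo 20, Q→Foxtrot 20, R→Foxtrot 45, S→Foxtrot 20. Service 105; fixed 20; total 125.
{Bravo, Echo, Foxtrot}: service 100 + fixed 26 = 126
{Charlie, Echo, Foxtrot}: service 95 + fixed 32 = 127
{Alpha, Bravo, Charlie, Delta, Echo, Foxtrot}: service 90 + fixed 46 = 136
No other subset beats 125.

Open Echo and Foxtrot; minimum total cost 125.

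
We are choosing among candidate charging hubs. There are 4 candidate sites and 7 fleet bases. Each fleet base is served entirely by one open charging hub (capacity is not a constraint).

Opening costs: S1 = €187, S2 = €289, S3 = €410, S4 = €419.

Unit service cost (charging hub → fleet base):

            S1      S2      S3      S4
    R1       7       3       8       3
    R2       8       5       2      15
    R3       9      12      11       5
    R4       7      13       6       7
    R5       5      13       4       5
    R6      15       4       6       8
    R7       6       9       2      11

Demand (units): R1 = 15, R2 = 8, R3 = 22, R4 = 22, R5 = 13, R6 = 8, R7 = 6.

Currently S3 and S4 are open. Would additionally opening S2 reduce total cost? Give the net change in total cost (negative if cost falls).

Current service cost with {S3, S4}: 415.
Adding S2: each fleet base re-picks its cheapest; new service cost 399, saving 16.
Extra fixed cost: 289. Net change = 289 − 16 = 273.
(Totals: 1244 → 1517.)

No — net change +273 (cost rises by 273).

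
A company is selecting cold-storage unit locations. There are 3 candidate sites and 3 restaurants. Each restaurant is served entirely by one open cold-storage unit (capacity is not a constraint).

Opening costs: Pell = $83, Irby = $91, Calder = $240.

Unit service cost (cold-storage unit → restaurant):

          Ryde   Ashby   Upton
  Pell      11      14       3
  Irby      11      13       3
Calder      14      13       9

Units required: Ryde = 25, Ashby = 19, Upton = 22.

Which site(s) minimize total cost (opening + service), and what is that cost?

Open Irby only; minimum total cost 679.

For any fixed open set, each restaurant goes to its cheapest open site; total = fixed + service.
{Irby}: Ryde→Irby 11·25=275, Ashby→Irby 13·19=247, Upton→Irby 3·22=66. Service 588; fixed 91; total 679.
{Pell}: Ryde→Pell 11·25=275, Ashby→Pell 14·19=266, Upton→Pell 3·22=66. Service 607; fixed 83; total 690.
{Pell, Irby}: service 588 + fixed 174 = 762
{Pell, Irby, Calder}: Ryde→Pell 11·25=275, Ashby→Irby 13·19=247, Upton→Pell 3·22=66. Service 588; fixed 414; total 1002.
No other subset beats 679.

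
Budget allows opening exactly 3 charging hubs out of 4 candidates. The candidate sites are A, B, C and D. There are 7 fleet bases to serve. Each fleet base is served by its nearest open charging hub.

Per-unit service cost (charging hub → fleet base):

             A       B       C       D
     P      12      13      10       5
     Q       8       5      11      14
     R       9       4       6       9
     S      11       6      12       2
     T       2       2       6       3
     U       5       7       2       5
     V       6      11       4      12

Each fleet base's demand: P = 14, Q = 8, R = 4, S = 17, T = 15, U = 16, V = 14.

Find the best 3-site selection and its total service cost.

Choose B, C and D; total service cost 278.

With exactly 3 open, each fleet base uses its cheapest among the chosen.
{B, C, D}: P→D 5·14=70, Q→B 5·8=40, R→B 4·4=16, S→D 2·17=34, T→B 2·15=30, U→C 2·16=32, V→C 4·14=56. Service cost 278.
{A, C, D}: service cost 310
{A, B, D}: service cost 354
Among all 4 size-3 choices, {B, C, D} is lowest.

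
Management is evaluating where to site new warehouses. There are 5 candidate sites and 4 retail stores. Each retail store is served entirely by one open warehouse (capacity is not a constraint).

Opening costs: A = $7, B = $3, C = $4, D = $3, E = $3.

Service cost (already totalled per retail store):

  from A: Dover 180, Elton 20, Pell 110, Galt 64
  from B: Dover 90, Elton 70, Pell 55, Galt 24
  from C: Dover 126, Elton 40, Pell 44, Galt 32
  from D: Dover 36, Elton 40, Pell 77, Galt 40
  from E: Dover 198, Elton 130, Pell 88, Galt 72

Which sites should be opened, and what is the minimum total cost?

Open A, B, C and D; minimum total cost 141.

For any fixed open set, each retail store goes to its cheapest open site; total = fixed + service.
{A, B, C, D}: Dover→D 36, Elton→A 20, Pell→C 44, Galt→B 24. Service 124; fixed 17; total 141.
{A, B, C, D, E}: service 124 + fixed 20 = 144
{A, C, D}: Dover→D 36, Elton→A 20, Pell→C 44, Galt→C 32. Service 132; fixed 14; total 146.
{B}: service 239 + fixed 3 = 242
No other subset beats 141.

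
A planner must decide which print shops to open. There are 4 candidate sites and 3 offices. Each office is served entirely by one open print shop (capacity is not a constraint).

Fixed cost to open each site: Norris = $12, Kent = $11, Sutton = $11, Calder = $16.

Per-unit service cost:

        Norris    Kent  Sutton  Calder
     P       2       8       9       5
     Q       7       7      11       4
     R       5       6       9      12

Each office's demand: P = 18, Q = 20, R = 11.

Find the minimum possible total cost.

For any fixed open set, each office goes to its cheapest open site; total = fixed + service.
{Norris, Calder}: P→Norris 2·18=36, Q→Calder 4·20=80, R→Norris 5·11=55. Service 171; fixed 28; total 199.
{Norris, Kent, Calder}: P→Norris 2·18=36, Q→Calder 4·20=80, R→Norris 5·11=55. Service 171; fixed 39; total 210.
{Norris, Sutton, Calder}: service 171 + fixed 39 = 210
{Norris, Kent, Sutton, Calder}: P→Norris 2·18=36, Q→Calder 4·20=80, R→Norris 5·11=55. Service 171; fixed 50; total 221.
No other subset beats 199.

Minimum total cost: 199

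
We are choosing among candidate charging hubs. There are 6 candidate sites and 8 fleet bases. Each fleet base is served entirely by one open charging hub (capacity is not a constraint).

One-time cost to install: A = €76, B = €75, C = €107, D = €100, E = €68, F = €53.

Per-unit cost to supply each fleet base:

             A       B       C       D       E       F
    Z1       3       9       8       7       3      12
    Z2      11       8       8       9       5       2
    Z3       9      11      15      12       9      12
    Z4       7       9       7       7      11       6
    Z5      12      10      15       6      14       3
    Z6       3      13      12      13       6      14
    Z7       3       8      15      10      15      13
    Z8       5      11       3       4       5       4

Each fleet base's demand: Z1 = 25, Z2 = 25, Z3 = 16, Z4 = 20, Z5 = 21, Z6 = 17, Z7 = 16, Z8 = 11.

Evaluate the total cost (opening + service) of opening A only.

Total cost: 1116

Each fleet base is assigned to its cheapest site among the open ones.
{A}: Z1→A 3·25=75, Z2→A 11·25=275, Z3→A 9·16=144, Z4→A 7·20=140, Z5→A 12·21=252, Z6→A 3·17=51, Z7→A 3·16=48, Z8→A 5·11=55. Service 1040; fixed 76; total 1116.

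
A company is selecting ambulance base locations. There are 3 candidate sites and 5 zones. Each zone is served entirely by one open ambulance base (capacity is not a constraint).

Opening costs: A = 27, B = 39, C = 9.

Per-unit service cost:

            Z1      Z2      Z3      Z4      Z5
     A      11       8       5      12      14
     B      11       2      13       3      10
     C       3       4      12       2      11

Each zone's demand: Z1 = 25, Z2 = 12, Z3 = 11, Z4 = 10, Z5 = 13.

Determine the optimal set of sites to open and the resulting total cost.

For any fixed open set, each zone goes to its cheapest open site; total = fixed + service.
{A, C}: Z1→C 3·25=75, Z2→C 4·12=48, Z3→A 5·11=55, Z4→C 2·10=20, Z5→C 11·13=143. Service 341; fixed 36; total 377.
{A, B, C}: Z1→C 3·25=75, Z2→B 2·12=24, Z3→A 5·11=55, Z4→C 2·10=20, Z5→B 10·13=130. Service 304; fixed 75; total 379.
{C}: service 418 + fixed 9 = 427
No other subset beats 377.

Open A and C; minimum total cost 377.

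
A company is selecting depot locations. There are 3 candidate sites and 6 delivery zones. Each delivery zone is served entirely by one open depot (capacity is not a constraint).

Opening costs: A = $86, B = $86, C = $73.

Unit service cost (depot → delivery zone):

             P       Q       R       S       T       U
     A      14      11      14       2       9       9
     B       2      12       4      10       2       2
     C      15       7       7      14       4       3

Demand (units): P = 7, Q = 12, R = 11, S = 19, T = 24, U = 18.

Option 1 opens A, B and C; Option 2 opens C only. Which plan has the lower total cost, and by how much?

Option 1: {A, B, C}: P→B 2·7=14, Q→C 7·12=84, R→B 4·11=44, S→A 2·19=38, T→B 2·24=48, U→B 2·18=36. Service 264; fixed 245; total 509.
Option 2: {C}: P→C 15·7=105, Q→C 7·12=84, R→C 7·11=77, S→C 14·19=266, T→C 4·24=96, U→C 3·18=54. Service 682; fixed 73; total 755.
Difference: |509 − 755| = 246.

Option 1 is cheaper by 246.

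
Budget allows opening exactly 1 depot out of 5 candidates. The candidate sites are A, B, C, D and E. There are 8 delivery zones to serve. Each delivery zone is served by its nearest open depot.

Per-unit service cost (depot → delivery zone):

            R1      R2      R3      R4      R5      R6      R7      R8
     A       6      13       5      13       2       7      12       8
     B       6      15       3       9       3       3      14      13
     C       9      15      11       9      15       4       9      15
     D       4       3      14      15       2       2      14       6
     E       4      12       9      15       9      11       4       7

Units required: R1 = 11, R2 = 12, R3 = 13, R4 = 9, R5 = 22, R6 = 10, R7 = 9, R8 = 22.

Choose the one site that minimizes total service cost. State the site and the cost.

With exactly 1 open, each delivery zone uses its cheapest among the chosen.
{D}: R1→D 4·11=44, R2→D 3·12=36, R3→D 14·13=182, R4→D 15·9=135, R5→D 2·22=44, R6→D 2·10=20, R7→D 14·9=126, R8→D 6·22=132. Service cost 719.
{A}: service cost 802
{B}: service cost 874
Among all 5 size-1 choices, {D} is lowest.

Choose D only; total service cost 719.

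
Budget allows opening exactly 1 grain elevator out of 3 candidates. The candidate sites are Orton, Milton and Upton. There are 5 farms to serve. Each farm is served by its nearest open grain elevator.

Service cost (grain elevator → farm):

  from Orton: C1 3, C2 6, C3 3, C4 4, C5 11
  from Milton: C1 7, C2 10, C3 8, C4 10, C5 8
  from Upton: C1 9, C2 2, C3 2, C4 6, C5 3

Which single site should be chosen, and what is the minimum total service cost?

Choose Upton only; total service cost 22.

With exactly 1 open, each farm uses its cheapest among the chosen.
{Upton}: C1→Upton 9, C2→Upton 2, C3→Upton 2, C4→Upton 6, C5→Upton 3. Service cost 22.
{Orton}: service cost 27
{Milton}: service cost 43
Among all 3 size-1 choices, {Upton} is lowest.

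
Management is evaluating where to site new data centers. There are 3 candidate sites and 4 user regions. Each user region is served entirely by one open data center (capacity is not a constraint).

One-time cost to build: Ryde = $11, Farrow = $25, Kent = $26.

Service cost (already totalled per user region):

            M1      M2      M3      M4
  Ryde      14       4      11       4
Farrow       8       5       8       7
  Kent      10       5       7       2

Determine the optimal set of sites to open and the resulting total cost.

For any fixed open set, each user region goes to its cheapest open site; total = fixed + service.
{Ryde}: M1→Ryde 14, M2→Ryde 4, M3→Ryde 11, M4→Ryde 4. Service 33; fixed 11; total 44.
{Kent}: M1→Kent 10, M2→Kent 5, M3→Kent 7, M4→Kent 2. Service 24; fixed 26; total 50.
{Farrow}: M1→Farrow 8, M2→Farrow 5, M3→Farrow 8, M4→Farrow 7. Service 28; fixed 25; total 53.
{Ryde, Farrow, Kent}: M1→Farrow 8, M2→Ryde 4, M3→Kent 7, M4→Kent 2. Service 21; fixed 62; total 83.
No other subset beats 44.

Open Ryde only; minimum total cost 44.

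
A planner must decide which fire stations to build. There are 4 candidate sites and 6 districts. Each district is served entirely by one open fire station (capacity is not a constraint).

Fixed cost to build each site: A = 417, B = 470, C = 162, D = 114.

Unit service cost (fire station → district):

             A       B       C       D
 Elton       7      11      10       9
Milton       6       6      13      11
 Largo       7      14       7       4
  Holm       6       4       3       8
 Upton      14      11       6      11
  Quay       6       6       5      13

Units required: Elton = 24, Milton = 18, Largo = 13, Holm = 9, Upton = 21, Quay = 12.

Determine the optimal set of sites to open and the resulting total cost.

Open C only; minimum total cost 940.

For any fixed open set, each district goes to its cheapest open site; total = fixed + service.
{C}: Elton→C 10·24=240, Milton→C 13·18=234, Largo→C 7·13=91, Holm→C 3·9=27, Upton→C 6·21=126, Quay→C 5·12=60. Service 778; fixed 162; total 940.
{C, D}: Elton→D 9·24=216, Milton→D 11·18=198, Largo→D 4·13=52, Holm→C 3·9=27, Upton→C 6·21=126, Quay→C 5·12=60. Service 679; fixed 276; total 955.
{D}: Elton→D 9·24=216, Milton→D 11·18=198, Largo→D 4·13=52, Holm→D 8·9=72, Upton→D 11·21=231, Quay→D 13·12=156. Service 925; fixed 114; total 1039.
{A, B, C, D}: service 541 + fixed 1163 = 1704
No other subset beats 940.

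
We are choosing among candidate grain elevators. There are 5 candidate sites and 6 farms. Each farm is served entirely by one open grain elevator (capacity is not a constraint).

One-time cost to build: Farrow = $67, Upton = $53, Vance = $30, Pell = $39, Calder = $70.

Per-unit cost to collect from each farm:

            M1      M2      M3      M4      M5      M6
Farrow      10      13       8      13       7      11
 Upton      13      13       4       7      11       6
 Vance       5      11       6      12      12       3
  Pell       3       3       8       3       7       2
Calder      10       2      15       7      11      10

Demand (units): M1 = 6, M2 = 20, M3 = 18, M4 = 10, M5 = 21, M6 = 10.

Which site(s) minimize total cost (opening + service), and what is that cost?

For any fixed open set, each farm goes to its cheapest open site; total = fixed + service.
{Upton, Pell}: M1→Pell 3·6=18, M2→Pell 3·20=60, M3→Upton 4·18=72, M4→Pell 3·10=30, M5→Pell 7·21=147, M6→Pell 2·10=20. Service 347; fixed 92; total 439.
{Vance, Pell}: M1→Pell 3·6=18, M2→Pell 3·20=60, M3→Vance 6·18=108, M4→Pell 3·10=30, M5→Pell 7·21=147, M6→Pell 2·10=20. Service 383; fixed 69; total 452.
{Pell}: service 419 + fixed 39 = 458
{Farrow, Upton, Vance, Pell, Calder}: service 327 + fixed 259 = 586
No other subset beats 439.

Open Upton and Pell; minimum total cost 439.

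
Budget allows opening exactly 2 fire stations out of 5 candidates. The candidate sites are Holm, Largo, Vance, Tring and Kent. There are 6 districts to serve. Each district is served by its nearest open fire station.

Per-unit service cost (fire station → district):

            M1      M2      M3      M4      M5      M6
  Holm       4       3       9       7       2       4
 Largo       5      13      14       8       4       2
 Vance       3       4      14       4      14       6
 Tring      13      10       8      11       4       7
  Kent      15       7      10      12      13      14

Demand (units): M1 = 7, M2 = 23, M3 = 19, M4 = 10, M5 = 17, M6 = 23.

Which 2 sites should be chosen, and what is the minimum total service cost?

With exactly 2 open, each district uses its cheapest among the chosen.
{Holm, Largo}: M1→Holm 4·7=28, M2→Holm 3·23=69, M3→Holm 9·19=171, M4→Holm 7·10=70, M5→Holm 2·17=34, M6→Largo 2·23=46. Service cost 418.
{Holm, Vance}: service cost 427
{Holm, Tring}: service cost 445
Among all 10 size-2 choices, {Holm, Largo} is lowest.

Choose Holm and Largo; total service cost 418.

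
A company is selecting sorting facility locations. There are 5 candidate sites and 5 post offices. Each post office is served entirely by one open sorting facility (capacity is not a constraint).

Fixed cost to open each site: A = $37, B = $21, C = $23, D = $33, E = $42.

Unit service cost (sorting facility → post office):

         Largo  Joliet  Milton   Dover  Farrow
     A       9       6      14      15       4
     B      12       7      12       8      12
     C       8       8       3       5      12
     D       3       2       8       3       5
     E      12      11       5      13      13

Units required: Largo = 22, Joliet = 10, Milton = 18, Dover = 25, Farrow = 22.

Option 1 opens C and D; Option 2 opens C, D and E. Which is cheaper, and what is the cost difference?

Option 1: {C, D}: Largo→D 3·22=66, Joliet→D 2·10=20, Milton→C 3·18=54, Dover→D 3·25=75, Farrow→D 5·22=110. Service 325; fixed 56; total 381.
Option 2: {C, D, E}: Largo→D 3·22=66, Joliet→D 2·10=20, Milton→C 3·18=54, Dover→D 3·25=75, Farrow→D 5·22=110. Service 325; fixed 98; total 423.
Difference: |381 − 423| = 42.

Option 1 is cheaper by 42.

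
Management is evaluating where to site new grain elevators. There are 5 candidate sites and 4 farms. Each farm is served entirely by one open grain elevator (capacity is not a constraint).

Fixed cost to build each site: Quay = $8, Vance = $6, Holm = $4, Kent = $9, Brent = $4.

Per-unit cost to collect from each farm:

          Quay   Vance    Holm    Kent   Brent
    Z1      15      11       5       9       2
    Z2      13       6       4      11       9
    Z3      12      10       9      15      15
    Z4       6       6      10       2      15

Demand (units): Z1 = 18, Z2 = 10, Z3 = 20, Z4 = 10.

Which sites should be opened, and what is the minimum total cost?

For any fixed open set, each farm goes to its cheapest open site; total = fixed + service.
{Holm, Kent, Brent}: Z1→Brent 2·18=36, Z2→Holm 4·10=40, Z3→Holm 9·20=180, Z4→Kent 2·10=20. Service 276; fixed 17; total 293.
{Vance, Holm, Kent, Brent}: service 276 + fixed 23 = 299
{Quay, Holm, Kent, Brent}: Z1→Brent 2·18=36, Z2→Holm 4·10=40, Z3→Holm 9·20=180, Z4→Kent 2·10=20. Service 276; fixed 25; total 301.
{Quay, Vance, Holm, Kent, Brent}: Z1→Brent 2·18=36, Z2→Holm 4·10=40, Z3→Holm 9·20=180, Z4→Kent 2·10=20. Service 276; fixed 31; total 307.
No other subset beats 293.

Open Holm, Kent and Brent; minimum total cost 293.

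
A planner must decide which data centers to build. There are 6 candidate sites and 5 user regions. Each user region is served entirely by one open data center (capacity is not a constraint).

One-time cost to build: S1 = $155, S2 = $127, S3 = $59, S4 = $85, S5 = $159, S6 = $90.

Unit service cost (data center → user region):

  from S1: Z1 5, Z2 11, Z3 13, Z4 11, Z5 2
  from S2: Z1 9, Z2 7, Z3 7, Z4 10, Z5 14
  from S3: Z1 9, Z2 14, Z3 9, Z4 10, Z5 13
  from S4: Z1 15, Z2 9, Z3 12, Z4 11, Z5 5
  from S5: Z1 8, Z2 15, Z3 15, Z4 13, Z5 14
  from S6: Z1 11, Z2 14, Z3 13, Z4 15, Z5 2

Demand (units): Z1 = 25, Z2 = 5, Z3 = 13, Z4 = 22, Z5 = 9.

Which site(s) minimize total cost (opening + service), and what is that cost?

Open S1 and S3; minimum total cost 749.

For any fixed open set, each user region goes to its cheapest open site; total = fixed + service.
{S1, S3}: Z1→S1 5·25=125, Z2→S1 11·5=55, Z3→S3 9·13=117, Z4→S3 10·22=220, Z5→S1 2·9=18. Service 535; fixed 214; total 749.
{S1}: Z1→S1 5·25=125, Z2→S1 11·5=55, Z3→S1 13·13=169, Z4→S1 11·22=242, Z5→S1 2·9=18. Service 609; fixed 155; total 764.
{S1, S2}: Z1→S1 5·25=125, Z2→S2 7·5=35, Z3→S2 7·13=91, Z4→S2 10·22=220, Z5→S1 2·9=18. Service 489; fixed 282; total 771.
{S1, S2, S3, S4, S5, S6}: Z1→S1 5·25=125, Z2→S2 7·5=35, Z3→S2 7·13=91, Z4→S2 10·22=220, Z5→S1 2·9=18. Service 489; fixed 675; total 1164.
No other subset beats 749.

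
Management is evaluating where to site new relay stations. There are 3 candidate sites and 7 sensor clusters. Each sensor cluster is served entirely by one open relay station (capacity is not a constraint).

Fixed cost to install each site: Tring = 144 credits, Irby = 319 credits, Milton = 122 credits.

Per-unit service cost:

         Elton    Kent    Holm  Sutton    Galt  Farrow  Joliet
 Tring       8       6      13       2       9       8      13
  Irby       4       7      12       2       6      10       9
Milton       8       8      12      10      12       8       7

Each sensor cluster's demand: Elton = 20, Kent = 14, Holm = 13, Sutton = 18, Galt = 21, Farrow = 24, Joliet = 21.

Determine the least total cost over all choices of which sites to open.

Minimum total cost: 1230

For any fixed open set, each sensor cluster goes to its cheapest open site; total = fixed + service.
{Tring, Milton}: Elton→Tring 8·20=160, Kent→Tring 6·14=84, Holm→Milton 12·13=156, Sutton→Tring 2·18=36, Galt→Tring 9·21=189, Farrow→Tring 8·24=192, Joliet→Milton 7·21=147. Service 964; fixed 266; total 1230.
{Irby}: service 925 + fixed 319 = 1244
{Tring}: service 1103 + fixed 144 = 1247
{Tring, Irby, Milton}: service 821 + fixed 585 = 1406
(All 7 nonempty subsets were checked; Tring and Milton is lowest.)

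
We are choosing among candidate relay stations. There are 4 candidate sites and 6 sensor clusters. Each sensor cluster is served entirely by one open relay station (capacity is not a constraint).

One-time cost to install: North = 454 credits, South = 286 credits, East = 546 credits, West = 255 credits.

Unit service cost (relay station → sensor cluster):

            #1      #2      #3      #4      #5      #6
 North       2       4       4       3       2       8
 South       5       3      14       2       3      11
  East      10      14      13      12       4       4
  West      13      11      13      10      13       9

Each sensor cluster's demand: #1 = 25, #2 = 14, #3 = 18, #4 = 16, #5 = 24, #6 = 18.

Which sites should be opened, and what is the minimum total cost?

Open North only; minimum total cost 872.

For any fixed open set, each sensor cluster goes to its cheapest open site; total = fixed + service.
{North}: #1→North 2·25=50, #2→North 4·14=56, #3→North 4·18=72, #4→North 3·16=48, #5→North 2·24=48, #6→North 8·18=144. Service 418; fixed 454; total 872.
{South}: #1→South 5·25=125, #2→South 3·14=42, #3→South 14·18=252, #4→South 2·16=32, #5→South 3·24=72, #6→South 11·18=198. Service 721; fixed 286; total 1007.
{North, West}: #1→North 2·25=50, #2→North 4·14=56, #3→North 4·18=72, #4→North 3·16=48, #5→North 2·24=48, #6→North 8·18=144. Service 418; fixed 709; total 1127.
{North, South, East, West}: #1→North 2·25=50, #2→South 3·14=42, #3→North 4·18=72, #4→South 2·16=32, #5→North 2·24=48, #6→East 4·18=72. Service 316; fixed 1541; total 1857.
No other subset beats 872.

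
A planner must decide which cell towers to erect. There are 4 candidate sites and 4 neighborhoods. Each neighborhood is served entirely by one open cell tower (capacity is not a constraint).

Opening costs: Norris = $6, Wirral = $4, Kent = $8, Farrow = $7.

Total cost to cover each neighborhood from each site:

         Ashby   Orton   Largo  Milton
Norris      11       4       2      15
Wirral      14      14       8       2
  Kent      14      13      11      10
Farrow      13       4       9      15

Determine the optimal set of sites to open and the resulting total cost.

For any fixed open set, each neighborhood goes to its cheapest open site; total = fixed + service.
{Norris, Wirral}: Ashby→Norris 11, Orton→Norris 4, Largo→Norris 2, Milton→Wirral 2. Service 19; fixed 10; total 29.
{Norris, Wirral, Farrow}: service 19 + fixed 17 = 36
{Norris, Wirral, Kent}: service 19 + fixed 18 = 37
{Norris, Wirral, Kent, Farrow}: Ashby→Norris 11, Orton→Norris 4, Largo→Norris 2, Milton→Wirral 2. Service 19; fixed 25; total 44.
No other subset beats 29.

Open Norris and Wirral; minimum total cost 29.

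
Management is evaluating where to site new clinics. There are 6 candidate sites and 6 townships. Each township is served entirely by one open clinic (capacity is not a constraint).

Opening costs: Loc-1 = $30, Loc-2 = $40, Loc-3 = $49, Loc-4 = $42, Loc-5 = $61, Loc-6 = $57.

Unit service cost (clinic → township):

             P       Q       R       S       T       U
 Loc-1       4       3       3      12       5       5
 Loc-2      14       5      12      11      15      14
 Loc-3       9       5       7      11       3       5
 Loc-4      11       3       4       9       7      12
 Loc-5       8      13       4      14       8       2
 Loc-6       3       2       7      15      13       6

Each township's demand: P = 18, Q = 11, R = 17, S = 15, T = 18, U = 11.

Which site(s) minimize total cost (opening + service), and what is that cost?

Open Loc-1 and Loc-4; minimum total cost 508.

For any fixed open set, each township goes to its cheapest open site; total = fixed + service.
{Loc-1, Loc-4}: P→Loc-1 4·18=72, Q→Loc-1 3·11=33, R→Loc-1 3·17=51, S→Loc-4 9·15=135, T→Loc-1 5·18=90, U→Loc-1 5·11=55. Service 436; fixed 72; total 508.
{Loc-1, Loc-3}: P→Loc-1 4·18=72, Q→Loc-1 3·11=33, R→Loc-1 3·17=51, S→Loc-3 11·15=165, T→Loc-3 3·18=54, U→Loc-1 5·11=55. Service 430; fixed 79; total 509.
{Loc-1}: service 481 + fixed 30 = 511
{Loc-1, Loc-2, Loc-3, Loc-4, Loc-5, Loc-6}: service 338 + fixed 279 = 617
No other subset beats 508.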